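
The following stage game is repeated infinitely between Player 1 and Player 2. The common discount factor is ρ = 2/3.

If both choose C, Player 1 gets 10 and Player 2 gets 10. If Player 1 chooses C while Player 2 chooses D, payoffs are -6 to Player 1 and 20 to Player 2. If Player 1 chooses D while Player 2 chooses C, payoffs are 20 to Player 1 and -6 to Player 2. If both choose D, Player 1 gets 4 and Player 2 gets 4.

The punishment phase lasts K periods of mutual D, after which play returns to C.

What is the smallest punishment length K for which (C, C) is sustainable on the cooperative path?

No profitable deviation requires (10−4)(ρ+…+ρ^K) ≥ 20−10, i.e. ρ+…+ρ^K ≥ 5/3 ≈ 1.6667.
With ρ = 2/3, the partial sums are K=1: 0.6667, K=2: 1.1111, K=3: 1.4074, K=4: 1.6049, K=5: 1.7366.
K = 5 is the first length at which the sum reaches 1.6667.

5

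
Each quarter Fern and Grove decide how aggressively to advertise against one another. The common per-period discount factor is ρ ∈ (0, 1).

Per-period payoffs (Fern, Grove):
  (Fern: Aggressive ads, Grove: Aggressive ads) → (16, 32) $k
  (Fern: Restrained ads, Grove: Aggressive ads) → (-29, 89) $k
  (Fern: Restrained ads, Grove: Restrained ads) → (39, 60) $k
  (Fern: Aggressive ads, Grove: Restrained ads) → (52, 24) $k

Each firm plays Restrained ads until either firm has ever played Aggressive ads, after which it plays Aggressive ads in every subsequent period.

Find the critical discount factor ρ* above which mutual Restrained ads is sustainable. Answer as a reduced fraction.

Fern's threshold: (52−39)/(52−16) = 13/36.
Grove's threshold: (89−60)/(89−32) = 29/57.
13/36 < 29/57, so Grove binds and ρ* = 29/57.

29/57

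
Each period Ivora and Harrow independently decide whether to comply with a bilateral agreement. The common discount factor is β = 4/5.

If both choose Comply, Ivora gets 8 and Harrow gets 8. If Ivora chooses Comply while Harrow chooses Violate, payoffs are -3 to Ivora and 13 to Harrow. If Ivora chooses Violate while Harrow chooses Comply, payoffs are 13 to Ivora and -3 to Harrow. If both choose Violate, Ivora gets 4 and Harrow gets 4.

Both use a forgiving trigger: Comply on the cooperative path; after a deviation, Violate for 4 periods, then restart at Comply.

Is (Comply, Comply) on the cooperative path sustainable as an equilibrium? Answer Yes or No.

A one-shot deviation gives 13 now, then 4 for 4 periods, then back to 8.
Gain from deviating: (13−8) today; loss: (8−4) in each of the next 4 periods.
No-deviation condition: (8−4)(β+…+β^4) ≥ 13−8, i.e. β+…+β^4 ≥ 5/4.
At β = 4/5: β+…+β^4 = 2.3616 ≥ 1.2500.
So cooperation is sustainable.

Yes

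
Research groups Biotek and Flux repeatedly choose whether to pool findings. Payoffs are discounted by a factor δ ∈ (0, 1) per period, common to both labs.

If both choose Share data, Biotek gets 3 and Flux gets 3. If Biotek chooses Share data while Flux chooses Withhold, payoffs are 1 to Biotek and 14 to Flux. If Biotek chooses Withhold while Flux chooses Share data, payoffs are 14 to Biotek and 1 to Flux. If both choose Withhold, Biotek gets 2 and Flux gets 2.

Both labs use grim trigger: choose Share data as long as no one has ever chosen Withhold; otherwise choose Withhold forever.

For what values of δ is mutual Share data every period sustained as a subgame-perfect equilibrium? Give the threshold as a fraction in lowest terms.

One-period gain from deviating is 14 − 3 = 11. The loss is 3 − 2 = 1 in every subsequent period, with present value 1·δ/(1−δ).
Deviation is unprofitable when 1·δ/(1−δ) ≥ 11, i.e. δ/(1−δ) ≥ 11.
Equivalently δ ≥ 11/(11+1) = 11/12.

11/12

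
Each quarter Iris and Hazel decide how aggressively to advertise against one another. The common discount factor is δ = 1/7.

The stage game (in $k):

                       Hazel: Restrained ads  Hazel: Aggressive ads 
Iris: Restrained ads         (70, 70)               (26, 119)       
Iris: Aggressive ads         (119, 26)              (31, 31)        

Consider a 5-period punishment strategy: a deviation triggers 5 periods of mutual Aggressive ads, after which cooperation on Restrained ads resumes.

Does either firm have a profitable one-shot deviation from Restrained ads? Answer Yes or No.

IC: δ+…+δ^5 ≥ (119−70)/(70−31) = 49/39.
At δ = 1/7: partial sum = 0.1667 < 1.2564. Cooperation not sustainable.

Yes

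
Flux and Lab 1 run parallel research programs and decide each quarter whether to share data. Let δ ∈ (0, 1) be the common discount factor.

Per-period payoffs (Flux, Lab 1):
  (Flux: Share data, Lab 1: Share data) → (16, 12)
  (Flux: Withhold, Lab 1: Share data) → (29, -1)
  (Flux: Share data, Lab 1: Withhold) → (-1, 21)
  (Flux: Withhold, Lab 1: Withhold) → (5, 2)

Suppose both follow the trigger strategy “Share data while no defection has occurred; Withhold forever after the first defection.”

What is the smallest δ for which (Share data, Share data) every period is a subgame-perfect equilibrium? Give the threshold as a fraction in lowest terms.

Flux's threshold: (29−16)/(29−5) = 13/24.
Lab 1's threshold: (21−12)/(21−2) = 9/19.
13/24 > 9/19, so Flux binds and δ* = 13/24.

13/24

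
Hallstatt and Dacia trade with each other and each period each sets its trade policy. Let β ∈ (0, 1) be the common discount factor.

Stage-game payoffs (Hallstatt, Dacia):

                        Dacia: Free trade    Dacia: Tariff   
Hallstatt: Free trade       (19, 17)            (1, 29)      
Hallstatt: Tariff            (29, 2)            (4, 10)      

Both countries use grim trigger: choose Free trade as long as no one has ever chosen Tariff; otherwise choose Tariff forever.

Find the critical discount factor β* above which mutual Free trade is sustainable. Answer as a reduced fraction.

12/19

Hallstatt: cooperation gives 19 each period; deviation gives 29 once then 4 forever.
  19/(1−β) ≥ 29 + 4β/(1−β) ⇒ β ≥ 10/25 = 2/5.
Dacia: cooperation gives 17 each period; deviation gives 29 once then 10 forever.
  β ≥ 12/19.
Both must hold, so the binding constraint is Dacia's: β ≥ 12/19.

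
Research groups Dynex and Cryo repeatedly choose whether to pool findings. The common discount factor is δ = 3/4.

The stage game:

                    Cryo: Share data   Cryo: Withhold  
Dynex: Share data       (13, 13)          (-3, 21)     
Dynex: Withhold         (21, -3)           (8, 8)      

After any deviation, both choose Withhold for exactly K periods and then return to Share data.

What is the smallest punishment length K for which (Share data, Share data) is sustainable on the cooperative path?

IC: δ(1−δ^K)/(1−δ) ≥ (21−13)/(13−8) = 8/5.
With δ = 3/4: need 1 − δ^K ≥ 8/5·(1−3/4)/(3/4), i.e. δ^K ≤ 0.4667.
Since (3/4)^2 = 0.5625 and (3/4)^3 = 0.4219, the smallest such K is 3.

3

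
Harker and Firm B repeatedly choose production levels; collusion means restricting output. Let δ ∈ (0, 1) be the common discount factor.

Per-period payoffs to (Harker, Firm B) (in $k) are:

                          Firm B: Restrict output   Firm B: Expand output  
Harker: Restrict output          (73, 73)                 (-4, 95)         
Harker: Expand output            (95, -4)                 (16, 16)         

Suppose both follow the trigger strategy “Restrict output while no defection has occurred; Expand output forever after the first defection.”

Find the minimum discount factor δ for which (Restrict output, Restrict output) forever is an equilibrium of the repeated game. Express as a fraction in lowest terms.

22/79

Cooperation forever yields 73 each period: 73/(1−δ).
Deviating yields 95 once, then 16 forever: 95 + 16δ/(1−δ).
No profitable deviation requires 73/(1−δ) ≥ 95 + 16δ/(1−δ).
Multiplying by (1−δ): 73 ≥ 95(1−δ) + 16δ = 95 − 79δ.
So 79δ ≥ 22, i.e. δ ≥ 22/79.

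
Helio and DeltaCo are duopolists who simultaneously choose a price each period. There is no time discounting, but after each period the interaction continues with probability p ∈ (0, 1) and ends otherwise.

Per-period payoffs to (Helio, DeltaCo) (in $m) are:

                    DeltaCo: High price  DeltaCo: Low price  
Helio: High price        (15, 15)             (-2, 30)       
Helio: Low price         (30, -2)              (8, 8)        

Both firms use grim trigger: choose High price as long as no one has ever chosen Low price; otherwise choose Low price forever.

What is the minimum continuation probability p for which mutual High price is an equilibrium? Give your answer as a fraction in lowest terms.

15/22

Expected cooperation value is 15 + p·15 + p²·15 + … = 15/(1−p); deviation gives 30 + p·8/(1−p).
15 ≥ 30(1−p) + 8p ⇒ 22p ≥ 15 ⇒ p ≥ 15/22.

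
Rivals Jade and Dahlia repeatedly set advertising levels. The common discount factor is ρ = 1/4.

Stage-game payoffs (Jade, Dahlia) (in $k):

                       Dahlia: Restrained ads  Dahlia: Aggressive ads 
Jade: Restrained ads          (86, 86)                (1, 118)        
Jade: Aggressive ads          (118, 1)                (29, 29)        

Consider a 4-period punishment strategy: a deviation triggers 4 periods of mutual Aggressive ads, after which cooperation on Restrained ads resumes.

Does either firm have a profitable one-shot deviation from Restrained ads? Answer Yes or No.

Comparing payoff streams over the 5 periods until play realigns: cooperate → 86(1+ρ+…+ρ^4); deviate → 118 + 29(ρ+…+ρ^4).
Cooperation is sustained iff (86−29)(ρ+…+ρ^4) ≥ 118−86.
ρ+…+ρ^4 = 1/4·(1−(1/4)^4)/(1−1/4) = 0.3320, and (118−86)/(86−29) = 0.5614.
0.3320 < 0.5614, so cooperation is not sustainable.

Yes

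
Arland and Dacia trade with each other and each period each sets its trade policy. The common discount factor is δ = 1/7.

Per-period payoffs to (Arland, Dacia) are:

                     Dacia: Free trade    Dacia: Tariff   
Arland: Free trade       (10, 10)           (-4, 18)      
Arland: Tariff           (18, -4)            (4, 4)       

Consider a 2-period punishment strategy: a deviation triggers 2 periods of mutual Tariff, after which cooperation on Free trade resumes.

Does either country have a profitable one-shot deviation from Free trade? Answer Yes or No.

Comparing payoff streams over the 3 periods until play realigns: cooperate → 10(1+δ+…+δ^2); deviate → 18 + 4(δ+…+δ^2).
Cooperation is sustained iff (10−4)(δ+…+δ^2) ≥ 18−10.
δ+…+δ^2 = 1/7·(1−(1/7)^2)/(1−1/7) = 0.1633, and (18−10)/(10−4) = 1.3333.
0.1633 < 1.3333, so cooperation is not sustainable.

Yes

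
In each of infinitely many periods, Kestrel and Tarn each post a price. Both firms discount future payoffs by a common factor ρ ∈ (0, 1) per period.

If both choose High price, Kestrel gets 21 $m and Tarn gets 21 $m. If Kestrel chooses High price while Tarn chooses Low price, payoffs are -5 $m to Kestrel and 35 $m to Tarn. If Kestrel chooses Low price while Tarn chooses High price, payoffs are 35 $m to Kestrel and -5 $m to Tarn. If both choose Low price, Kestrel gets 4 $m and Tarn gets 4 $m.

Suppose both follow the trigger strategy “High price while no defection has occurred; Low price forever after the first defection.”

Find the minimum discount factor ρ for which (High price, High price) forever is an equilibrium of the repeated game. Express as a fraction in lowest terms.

21/(1−ρ) ≥ 35 + 4ρ/(1−ρ)
21 ≥ 35 − 31ρ
ρ ≥ 14/31.

14/31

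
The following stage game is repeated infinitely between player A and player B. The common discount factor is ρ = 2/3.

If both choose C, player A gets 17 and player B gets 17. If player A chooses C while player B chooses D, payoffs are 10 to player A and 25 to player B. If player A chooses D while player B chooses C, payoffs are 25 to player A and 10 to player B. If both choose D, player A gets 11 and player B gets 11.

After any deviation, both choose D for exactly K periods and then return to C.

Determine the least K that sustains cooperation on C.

3

IC: ρ(1−ρ^K)/(1−ρ) ≥ (25−17)/(17−11) = 4/3.
With ρ = 2/3: need 1 − ρ^K ≥ 4/3·(1−2/3)/(2/3), i.e. ρ^K ≤ 0.3333.
Since (2/3)^2 = 0.4444 and (2/3)^3 = 0.2963, the smallest such K is 3.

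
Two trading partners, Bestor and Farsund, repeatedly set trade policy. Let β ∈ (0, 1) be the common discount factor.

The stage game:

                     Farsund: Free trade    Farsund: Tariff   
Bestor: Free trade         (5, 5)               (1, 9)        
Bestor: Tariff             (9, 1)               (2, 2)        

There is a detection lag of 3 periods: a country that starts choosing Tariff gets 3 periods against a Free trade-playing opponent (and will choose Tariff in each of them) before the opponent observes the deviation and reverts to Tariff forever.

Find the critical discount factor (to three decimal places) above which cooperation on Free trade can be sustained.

0.830

The best deviation is to choose Tariff for all 3 undetected periods, earning 9 each, then 2 forever once detected.
Deviation value: 9(1−β^3)/(1−β) + 2β^3/(1−β); cooperation value: 5/(1−β).
IC: 5 ≥ 9(1−β^3) + 2β^3 = 9 − 7β^3.
So β^3 ≥ 4/7, giving β ≥ (4/7)^(1/3) ≈ 0.830.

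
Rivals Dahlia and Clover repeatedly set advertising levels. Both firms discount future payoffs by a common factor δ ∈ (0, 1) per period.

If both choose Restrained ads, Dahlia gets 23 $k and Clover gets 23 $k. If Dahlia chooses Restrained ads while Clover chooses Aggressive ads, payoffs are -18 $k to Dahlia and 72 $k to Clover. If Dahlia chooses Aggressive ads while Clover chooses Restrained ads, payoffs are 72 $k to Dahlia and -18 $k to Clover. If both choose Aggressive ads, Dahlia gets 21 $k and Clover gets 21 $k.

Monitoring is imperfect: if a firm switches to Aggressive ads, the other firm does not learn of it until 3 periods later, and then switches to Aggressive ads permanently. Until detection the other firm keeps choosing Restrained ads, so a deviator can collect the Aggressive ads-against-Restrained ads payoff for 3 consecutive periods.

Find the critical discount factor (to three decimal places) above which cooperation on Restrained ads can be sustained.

0.987

The best deviation is to choose Aggressive ads for all 3 undetected periods, earning 72 each, then 21 forever once detected.
Deviation value: 72(1−δ^3)/(1−δ) + 21δ^3/(1−δ); cooperation value: 23/(1−δ).
IC: 23 ≥ 72(1−δ^3) + 21δ^3 = 72 − 51δ^3.
So δ^3 ≥ 49/51, giving δ ≥ (49/51)^(1/3) ≈ 0.987.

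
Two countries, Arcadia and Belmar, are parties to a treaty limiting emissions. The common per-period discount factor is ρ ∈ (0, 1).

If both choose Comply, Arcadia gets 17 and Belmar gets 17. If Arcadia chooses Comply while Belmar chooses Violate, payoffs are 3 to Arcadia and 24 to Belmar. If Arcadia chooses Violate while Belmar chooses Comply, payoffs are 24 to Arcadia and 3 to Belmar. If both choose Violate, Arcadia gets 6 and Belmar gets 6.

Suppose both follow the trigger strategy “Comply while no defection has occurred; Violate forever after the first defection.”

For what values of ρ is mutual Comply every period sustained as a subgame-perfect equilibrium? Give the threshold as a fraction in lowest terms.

7/18

Cooperation forever yields 17 each period: 17/(1−ρ).
Deviating yields 24 once, then 6 forever: 24 + 6ρ/(1−ρ).
No profitable deviation requires 17/(1−ρ) ≥ 24 + 6ρ/(1−ρ).
Multiplying by (1−ρ): 17 ≥ 24(1−ρ) + 6ρ = 24 − 18ρ.
So 18ρ ≥ 7, i.e. ρ ≥ 7/18.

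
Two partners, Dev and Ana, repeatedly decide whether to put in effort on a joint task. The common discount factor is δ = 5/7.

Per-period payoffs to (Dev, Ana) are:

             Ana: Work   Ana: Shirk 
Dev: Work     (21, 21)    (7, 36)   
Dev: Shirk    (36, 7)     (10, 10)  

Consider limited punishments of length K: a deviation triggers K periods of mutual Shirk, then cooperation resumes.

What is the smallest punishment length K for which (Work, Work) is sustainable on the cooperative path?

No profitable deviation requires (21−10)(δ+…+δ^K) ≥ 36−21, i.e. δ+…+δ^K ≥ 15/11 ≈ 1.3636.
With δ = 5/7, the partial sums are K=1: 0.7143, K=2: 1.2245, K=3: 1.5889.
K = 3 is the first length at which the sum reaches 1.3636.

3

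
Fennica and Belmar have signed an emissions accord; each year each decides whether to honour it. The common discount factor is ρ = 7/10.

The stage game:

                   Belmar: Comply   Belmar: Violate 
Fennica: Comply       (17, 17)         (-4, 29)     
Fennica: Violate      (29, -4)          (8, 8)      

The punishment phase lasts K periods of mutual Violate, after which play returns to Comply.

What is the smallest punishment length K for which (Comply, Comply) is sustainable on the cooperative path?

3

Need Σ_{k=1}^{K} ρ^k ≥ (29−17)/(17−8) = 1.3333 at ρ = 7/10.
At K = 2 the sum is 1.1900 < 1.3333; at K = 3 it is 1.5330 ≥ 1.3333.
So the minimum punishment length is K = 3.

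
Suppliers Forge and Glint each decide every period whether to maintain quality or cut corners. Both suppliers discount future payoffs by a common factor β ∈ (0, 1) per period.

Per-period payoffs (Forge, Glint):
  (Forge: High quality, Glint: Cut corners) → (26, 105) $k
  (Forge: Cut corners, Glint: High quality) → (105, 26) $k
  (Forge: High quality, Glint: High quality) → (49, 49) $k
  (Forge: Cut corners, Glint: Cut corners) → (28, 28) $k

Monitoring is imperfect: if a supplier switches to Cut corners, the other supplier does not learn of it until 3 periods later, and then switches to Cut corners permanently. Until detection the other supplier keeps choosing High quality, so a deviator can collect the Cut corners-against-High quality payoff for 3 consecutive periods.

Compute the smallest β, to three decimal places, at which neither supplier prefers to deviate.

0.899

A deviator earns 105 for 3 periods, then 28 forever; cooperating earns 49 forever. Multiplying the IC by (1−β):
49 ≥ 105(1−β^3) + 28β^3, so 77·β^3 ≥ 56 and β^3 ≥ 8/11.
β ≥ (8/11)^(1/3) ≈ 0.899.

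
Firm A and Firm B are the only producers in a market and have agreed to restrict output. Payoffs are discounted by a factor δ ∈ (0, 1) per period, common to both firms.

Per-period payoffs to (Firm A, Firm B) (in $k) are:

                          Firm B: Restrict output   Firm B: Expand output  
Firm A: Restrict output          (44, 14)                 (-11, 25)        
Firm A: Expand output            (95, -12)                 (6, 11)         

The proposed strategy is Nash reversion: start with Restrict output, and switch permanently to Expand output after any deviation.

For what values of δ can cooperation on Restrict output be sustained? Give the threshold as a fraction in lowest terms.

11/14

For Firm A: deviation gain 95−44 = 51, per-period punishment loss 44−6 = 38. IC gives δ ≥ 51/89.
For Firm B: gain 11, loss 3 per period, so δ ≥ 11/14.
The tighter constraint is Firm B's, so cooperation needs δ ≥ 11/14.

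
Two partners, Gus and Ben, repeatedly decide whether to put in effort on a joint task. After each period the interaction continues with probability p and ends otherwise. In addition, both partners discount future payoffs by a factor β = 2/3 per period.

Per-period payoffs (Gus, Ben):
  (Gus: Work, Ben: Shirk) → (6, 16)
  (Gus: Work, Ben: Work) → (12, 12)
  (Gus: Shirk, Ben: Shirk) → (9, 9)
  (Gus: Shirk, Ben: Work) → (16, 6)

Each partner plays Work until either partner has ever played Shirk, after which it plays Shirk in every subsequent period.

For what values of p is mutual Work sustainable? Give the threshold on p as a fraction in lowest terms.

6/7

With continuation probability p and discount β, the effective per-period discount factor is βp.
Grim-trigger IC: βp ≥ (16−12)/(16−9) = 4/7.
So p ≥ (4/7)/(2/3) = 6/7.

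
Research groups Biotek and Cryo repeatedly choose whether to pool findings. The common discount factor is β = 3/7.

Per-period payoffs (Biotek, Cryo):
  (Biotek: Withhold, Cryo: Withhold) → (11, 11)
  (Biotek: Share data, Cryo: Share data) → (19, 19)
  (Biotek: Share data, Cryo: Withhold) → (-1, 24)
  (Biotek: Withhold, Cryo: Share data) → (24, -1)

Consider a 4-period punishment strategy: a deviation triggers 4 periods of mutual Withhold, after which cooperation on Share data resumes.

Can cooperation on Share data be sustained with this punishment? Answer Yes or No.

Yes

IC: β+…+β^4 ≥ (24−19)/(19−11) = 5/8.
At β = 3/7: partial sum = 0.7247 ≥ 0.6250. Cooperation sustainable.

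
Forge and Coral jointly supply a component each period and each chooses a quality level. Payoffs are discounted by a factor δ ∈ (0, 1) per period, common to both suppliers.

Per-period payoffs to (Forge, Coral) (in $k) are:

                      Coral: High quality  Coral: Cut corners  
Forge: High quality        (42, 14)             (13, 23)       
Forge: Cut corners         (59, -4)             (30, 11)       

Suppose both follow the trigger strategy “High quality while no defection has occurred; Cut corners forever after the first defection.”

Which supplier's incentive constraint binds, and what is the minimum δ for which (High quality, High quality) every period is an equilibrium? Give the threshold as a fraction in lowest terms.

Coral; δ ≥ 3/4

For Forge: deviation gain 59−42 = 17, per-period punishment loss 42−30 = 12. IC gives δ ≥ 17/29.
For Coral: gain 9, loss 3 per period, so δ ≥ 9/12 = 3/4.
The tighter constraint is Coral's, so cooperation needs δ ≥ 3/4.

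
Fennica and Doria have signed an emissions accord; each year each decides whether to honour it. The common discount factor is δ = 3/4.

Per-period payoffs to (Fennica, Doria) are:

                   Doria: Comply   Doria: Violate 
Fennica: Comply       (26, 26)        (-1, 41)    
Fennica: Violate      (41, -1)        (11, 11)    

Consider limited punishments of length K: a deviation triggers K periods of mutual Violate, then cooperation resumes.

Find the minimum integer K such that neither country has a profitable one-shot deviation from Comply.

2

No profitable deviation requires (26−11)(δ+…+δ^K) ≥ 41−26, i.e. δ+…+δ^K ≥ 1 ≈ 1.0000.
With δ = 3/4, the partial sums are K=1: 0.7500, K=2: 1.3125.
K = 2 is the first length at which the sum reaches 1.0000.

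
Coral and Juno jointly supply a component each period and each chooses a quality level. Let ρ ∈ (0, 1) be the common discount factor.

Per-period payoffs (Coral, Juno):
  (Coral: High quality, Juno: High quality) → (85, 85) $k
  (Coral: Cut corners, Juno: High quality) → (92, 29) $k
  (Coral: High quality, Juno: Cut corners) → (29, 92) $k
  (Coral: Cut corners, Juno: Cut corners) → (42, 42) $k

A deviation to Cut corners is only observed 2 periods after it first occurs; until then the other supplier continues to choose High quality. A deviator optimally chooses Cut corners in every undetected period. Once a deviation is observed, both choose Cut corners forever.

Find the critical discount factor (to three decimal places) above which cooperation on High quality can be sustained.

Deviating for the 2 undetected periods gains 92−85 = 7 per period over cooperation, then loses 85−42 = 43 per period forever once punishment starts.
Gain: 7(1 + ρ + … + ρ^1); loss: 43·ρ^2/(1−ρ).
No profitable deviation ⇔ 7(1−ρ^2) ≤ 43·ρ^2, i.e. ρ^2 ≥ 7/(7+43) = 7/50.
Hence ρ ≥ (7/50)^(1/2) ≈ 0.374.

0.374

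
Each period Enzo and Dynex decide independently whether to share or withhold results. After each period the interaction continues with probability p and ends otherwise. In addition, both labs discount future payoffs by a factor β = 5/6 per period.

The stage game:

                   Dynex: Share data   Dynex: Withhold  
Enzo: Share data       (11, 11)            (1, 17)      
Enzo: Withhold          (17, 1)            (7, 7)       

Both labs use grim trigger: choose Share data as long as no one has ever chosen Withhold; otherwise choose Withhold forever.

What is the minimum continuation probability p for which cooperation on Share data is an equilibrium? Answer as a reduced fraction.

18/25

Expected continuation weight on next period's payoff is β·p = 5/6·p, which plays the role of the discount factor.
Cooperation requires 5/6·p ≥ (17−11)/(17−7) = 3/5, hence p ≥ 18/25.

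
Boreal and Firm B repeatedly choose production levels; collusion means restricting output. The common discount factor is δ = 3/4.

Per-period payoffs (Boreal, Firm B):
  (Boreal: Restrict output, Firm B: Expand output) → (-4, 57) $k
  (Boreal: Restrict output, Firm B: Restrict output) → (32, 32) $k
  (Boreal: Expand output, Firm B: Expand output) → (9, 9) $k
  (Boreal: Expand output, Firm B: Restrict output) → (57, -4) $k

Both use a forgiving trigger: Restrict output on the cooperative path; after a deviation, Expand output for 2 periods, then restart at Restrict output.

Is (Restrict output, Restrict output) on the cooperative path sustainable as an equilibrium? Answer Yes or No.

Yes

IC: δ+…+δ^2 ≥ (57−32)/(32−9) = 25/23.
At δ = 3/4: partial sum = 1.3125 ≥ 1.0870. Cooperation sustainable.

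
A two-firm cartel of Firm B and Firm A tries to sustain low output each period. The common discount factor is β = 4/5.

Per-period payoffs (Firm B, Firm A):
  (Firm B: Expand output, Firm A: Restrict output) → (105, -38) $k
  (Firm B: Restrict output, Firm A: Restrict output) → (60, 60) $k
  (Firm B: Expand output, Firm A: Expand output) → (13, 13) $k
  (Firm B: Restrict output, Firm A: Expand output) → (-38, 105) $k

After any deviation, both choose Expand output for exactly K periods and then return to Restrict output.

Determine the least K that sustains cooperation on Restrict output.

2

Need Σ_{k=1}^{K} β^k ≥ (105−60)/(60−13) = 0.9574 at β = 4/5.
At K = 1 the sum is 0.8000 < 0.9574; at K = 2 it is 1.4400 ≥ 0.9574.
So the minimum punishment length is K = 2.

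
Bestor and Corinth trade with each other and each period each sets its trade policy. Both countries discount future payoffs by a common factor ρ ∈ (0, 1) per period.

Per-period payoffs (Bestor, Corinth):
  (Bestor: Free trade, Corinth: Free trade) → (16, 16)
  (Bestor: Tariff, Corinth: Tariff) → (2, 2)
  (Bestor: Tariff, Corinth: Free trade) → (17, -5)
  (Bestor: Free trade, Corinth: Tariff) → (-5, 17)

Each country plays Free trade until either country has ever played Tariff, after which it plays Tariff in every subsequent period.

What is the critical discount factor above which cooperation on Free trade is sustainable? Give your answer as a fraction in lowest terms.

1/15

Under grim trigger the critical discount factor is (T−C)/(T−P) with T = 17, C = 16, P = 2.
ρ* = (17−16)/(17−2) = 1/15.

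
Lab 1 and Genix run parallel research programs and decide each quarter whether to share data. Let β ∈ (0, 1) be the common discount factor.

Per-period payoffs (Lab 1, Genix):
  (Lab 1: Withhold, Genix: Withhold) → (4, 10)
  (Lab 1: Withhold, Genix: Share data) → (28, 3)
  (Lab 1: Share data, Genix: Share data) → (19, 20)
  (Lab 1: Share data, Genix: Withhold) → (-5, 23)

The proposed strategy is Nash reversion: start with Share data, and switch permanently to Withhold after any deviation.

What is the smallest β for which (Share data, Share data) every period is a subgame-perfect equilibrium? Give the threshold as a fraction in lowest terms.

3/8

Lab 1: cooperation gives 19 each period; deviation gives 28 once then 4 forever.
  19/(1−β) ≥ 28 + 4β/(1−β) ⇒ β ≥ 9/24 = 3/8.
Genix: cooperation gives 20 each period; deviation gives 23 once then 10 forever.
  β ≥ 3/13.
Both must hold, so the binding constraint is Lab 1's: β ≥ 3/8.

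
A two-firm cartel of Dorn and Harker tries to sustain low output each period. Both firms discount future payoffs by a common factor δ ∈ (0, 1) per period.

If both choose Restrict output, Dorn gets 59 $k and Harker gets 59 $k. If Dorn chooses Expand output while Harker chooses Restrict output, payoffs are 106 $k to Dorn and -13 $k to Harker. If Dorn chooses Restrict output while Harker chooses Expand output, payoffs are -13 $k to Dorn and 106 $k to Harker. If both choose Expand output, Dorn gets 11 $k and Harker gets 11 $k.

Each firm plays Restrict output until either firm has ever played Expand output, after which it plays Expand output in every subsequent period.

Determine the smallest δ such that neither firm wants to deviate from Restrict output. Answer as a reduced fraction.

Cooperation forever yields 59 each period: 59/(1−δ).
Deviating yields 106 once, then 11 forever: 106 + 11δ/(1−δ).
No profitable deviation requires 59/(1−δ) ≥ 106 + 11δ/(1−δ).
Multiplying by (1−δ): 59 ≥ 106(1−δ) + 11δ = 106 − 95δ.
So 95δ ≥ 47, i.e. δ ≥ 47/95.

47/95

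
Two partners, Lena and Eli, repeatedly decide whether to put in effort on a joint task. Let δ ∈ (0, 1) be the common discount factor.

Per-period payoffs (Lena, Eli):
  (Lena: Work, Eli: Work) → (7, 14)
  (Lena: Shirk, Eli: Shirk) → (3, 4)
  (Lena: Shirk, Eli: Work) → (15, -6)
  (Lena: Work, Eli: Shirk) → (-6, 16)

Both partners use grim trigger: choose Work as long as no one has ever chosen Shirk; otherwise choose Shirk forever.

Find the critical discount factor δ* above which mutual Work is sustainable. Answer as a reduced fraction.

Lena: cooperation gives 7 each period; deviation gives 15 once then 3 forever.
  7/(1−δ) ≥ 15 + 3δ/(1−δ) ⇒ δ ≥ 8/12 = 2/3.
Eli: cooperation gives 14 each period; deviation gives 16 once then 4 forever.
  δ ≥ 2/12 = 1/6.
Both must hold, so the binding constraint is Lena's: δ ≥ 2/3.

2/3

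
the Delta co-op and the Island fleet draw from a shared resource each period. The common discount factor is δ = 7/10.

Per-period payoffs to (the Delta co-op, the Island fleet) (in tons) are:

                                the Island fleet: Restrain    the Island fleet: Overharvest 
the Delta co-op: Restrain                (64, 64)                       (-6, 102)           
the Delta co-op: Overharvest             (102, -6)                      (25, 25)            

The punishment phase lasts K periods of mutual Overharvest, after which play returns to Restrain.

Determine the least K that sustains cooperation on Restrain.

2

Need Σ_{k=1}^{K} δ^k ≥ (102−64)/(64−25) = 0.9744 at δ = 7/10.
At K = 1 the sum is 0.7000 < 0.9744; at K = 2 it is 1.1900 ≥ 0.9744.
So the minimum punishment length is K = 2.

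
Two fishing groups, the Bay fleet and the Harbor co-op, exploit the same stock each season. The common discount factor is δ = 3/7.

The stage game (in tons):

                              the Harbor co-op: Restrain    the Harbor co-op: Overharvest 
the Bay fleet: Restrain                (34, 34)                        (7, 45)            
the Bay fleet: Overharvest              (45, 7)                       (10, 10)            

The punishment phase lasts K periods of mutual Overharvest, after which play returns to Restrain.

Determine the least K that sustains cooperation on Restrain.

No profitable deviation requires (34−10)(δ+…+δ^K) ≥ 45−34, i.e. δ+…+δ^K ≥ 11/24 ≈ 0.4583.
With δ = 3/7, the partial sums are K=1: 0.4286, K=2: 0.6122.
K = 2 is the first length at which the sum reaches 0.4583.

2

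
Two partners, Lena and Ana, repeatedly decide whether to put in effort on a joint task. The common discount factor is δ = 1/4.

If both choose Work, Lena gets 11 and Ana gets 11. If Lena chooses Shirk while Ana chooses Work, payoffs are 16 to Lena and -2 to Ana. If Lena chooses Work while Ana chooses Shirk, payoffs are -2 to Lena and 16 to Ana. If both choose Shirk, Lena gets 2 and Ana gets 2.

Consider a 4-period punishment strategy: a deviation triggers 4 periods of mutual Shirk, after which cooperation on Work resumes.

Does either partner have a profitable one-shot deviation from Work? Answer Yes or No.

Yes

A one-shot deviation gives 16 now, then 2 for 4 periods, then back to 11.
Gain from deviating: (16−11) today; loss: (11−2) in each of the next 4 periods.
No-deviation condition: (11−2)(δ+…+δ^4) ≥ 16−11, i.e. δ+…+δ^4 ≥ 5/9.
At δ = 1/4: δ+…+δ^4 = 0.3320 < 0.5556.
So cooperation is not sustainable.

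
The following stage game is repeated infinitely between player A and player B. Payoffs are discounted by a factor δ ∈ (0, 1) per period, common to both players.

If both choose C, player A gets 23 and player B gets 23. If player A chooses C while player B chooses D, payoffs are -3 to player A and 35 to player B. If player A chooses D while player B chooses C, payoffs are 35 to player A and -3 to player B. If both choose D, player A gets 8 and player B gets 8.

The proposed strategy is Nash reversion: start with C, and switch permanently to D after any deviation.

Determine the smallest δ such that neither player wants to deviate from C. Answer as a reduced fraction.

4/9

One-period gain from deviating is 35 − 23 = 12. The loss is 23 − 8 = 15 in every subsequent period, with present value 15·δ/(1−δ).
Deviation is unprofitable when 15·δ/(1−δ) ≥ 12, i.e. δ/(1−δ) ≥ 4/5.
Equivalently δ ≥ 12/(12+15) = 4/9.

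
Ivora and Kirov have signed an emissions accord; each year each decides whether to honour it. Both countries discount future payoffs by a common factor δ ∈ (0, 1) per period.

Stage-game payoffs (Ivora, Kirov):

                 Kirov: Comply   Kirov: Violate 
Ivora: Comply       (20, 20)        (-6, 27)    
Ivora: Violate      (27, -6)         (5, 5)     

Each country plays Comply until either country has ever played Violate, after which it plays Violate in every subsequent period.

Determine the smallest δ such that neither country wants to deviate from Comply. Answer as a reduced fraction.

7/22

20/(1−δ) ≥ 27 + 5δ/(1−δ)
20 ≥ 27 − 22δ
δ ≥ 7/22.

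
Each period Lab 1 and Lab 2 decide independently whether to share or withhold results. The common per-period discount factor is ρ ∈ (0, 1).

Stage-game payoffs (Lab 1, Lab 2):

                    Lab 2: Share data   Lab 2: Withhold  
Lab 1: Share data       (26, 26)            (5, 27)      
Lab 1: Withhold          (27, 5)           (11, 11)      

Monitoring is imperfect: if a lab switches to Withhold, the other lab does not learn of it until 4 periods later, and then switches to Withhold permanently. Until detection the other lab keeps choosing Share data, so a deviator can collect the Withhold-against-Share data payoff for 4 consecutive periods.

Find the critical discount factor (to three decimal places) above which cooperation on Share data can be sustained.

The best deviation is to choose Withhold for all 4 undetected periods, earning 27 each, then 11 forever once detected.
Deviation value: 27(1−ρ^4)/(1−ρ) + 11ρ^4/(1−ρ); cooperation value: 26/(1−ρ).
IC: 26 ≥ 27(1−ρ^4) + 11ρ^4 = 27 − 16ρ^4.
So ρ^4 ≥ 1/16, giving ρ ≥ (1/16)^(1/4) ≈ 0.500.

0.500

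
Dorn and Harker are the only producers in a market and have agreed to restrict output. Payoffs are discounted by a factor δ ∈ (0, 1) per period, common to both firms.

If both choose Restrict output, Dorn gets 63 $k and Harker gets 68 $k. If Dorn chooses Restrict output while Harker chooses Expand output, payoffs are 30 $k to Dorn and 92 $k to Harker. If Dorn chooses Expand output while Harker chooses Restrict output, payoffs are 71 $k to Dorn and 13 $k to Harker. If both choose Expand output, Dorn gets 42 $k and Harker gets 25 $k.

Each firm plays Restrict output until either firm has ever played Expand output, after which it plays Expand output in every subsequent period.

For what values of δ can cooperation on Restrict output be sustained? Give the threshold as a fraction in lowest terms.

Dorn's threshold: (71−63)/(71−42) = 8/29.
Harker's threshold: (92−68)/(92−25) = 24/67.
8/29 < 24/67, so Harker binds and δ* = 24/67.

24/67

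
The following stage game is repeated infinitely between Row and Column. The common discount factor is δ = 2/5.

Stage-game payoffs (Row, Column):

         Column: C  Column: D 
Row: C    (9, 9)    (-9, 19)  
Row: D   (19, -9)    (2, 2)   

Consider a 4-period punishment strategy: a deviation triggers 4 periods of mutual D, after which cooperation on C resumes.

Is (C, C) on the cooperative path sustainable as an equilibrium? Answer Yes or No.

IC: δ+…+δ^4 ≥ (19−9)/(9−2) = 10/7.
At δ = 2/5: partial sum = 0.6496 < 1.4286. Cooperation not sustainable.

No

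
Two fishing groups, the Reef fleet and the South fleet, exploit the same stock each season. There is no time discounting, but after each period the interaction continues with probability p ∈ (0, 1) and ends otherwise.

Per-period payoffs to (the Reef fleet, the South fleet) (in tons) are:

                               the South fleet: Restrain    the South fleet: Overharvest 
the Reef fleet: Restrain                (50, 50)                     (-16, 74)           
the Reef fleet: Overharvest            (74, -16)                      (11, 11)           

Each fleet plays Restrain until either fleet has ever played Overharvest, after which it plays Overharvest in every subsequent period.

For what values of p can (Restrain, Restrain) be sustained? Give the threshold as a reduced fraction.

8/21

With no time discounting, the continuation probability p plays the role of the discount factor.
Grim-trigger IC: 50/(1−p) ≥ 74 + 11p/(1−p) ⇒ p ≥ (74−50)/(74−11) = 8/21.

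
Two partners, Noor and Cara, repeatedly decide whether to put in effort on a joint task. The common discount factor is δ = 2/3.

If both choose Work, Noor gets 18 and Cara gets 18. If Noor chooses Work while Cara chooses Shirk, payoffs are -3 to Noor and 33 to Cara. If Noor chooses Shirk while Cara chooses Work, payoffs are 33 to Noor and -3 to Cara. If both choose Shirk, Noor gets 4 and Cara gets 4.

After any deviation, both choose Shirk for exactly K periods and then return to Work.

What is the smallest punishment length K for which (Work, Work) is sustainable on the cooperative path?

2

IC: δ(1−δ^K)/(1−δ) ≥ (33−18)/(18−4) = 15/14.
With δ = 2/3: need 1 − δ^K ≥ 15/14·(1−2/3)/(2/3), i.e. δ^K ≤ 0.4643.
Since (2/3)^1 = 0.6667 and (2/3)^2 = 0.4444, the smallest such K is 2.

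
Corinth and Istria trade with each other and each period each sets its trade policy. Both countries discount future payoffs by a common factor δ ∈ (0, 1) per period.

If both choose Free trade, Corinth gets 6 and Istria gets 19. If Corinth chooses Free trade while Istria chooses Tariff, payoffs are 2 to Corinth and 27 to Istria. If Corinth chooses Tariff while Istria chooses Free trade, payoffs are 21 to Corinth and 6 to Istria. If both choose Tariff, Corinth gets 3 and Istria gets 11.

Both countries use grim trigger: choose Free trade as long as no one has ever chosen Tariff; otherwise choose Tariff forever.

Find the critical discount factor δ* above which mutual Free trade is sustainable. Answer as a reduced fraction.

5/6

For Corinth: deviation gain 21−6 = 15, per-period punishment loss 6−3 = 3. IC gives δ ≥ 15/18 = 5/6.
For Istria: gain 8, loss 8 per period, so δ ≥ 8/16 = 1/2.
The tighter constraint is Corinth's, so cooperation needs δ ≥ 5/6.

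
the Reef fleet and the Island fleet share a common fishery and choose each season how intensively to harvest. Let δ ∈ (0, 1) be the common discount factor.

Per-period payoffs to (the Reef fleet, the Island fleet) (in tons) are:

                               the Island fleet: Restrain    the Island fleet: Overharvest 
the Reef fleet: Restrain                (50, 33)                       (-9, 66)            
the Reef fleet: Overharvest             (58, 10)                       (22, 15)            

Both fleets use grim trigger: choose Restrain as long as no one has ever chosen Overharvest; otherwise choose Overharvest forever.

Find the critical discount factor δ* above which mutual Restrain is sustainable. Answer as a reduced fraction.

11/17

the Reef fleet: cooperation gives 50 each period; deviation gives 58 once then 22 forever.
  50/(1−δ) ≥ 58 + 22δ/(1−δ) ⇒ δ ≥ 8/36 = 2/9.
the Island fleet: cooperation gives 33 each period; deviation gives 66 once then 15 forever.
  δ ≥ 33/51 = 11/17.
Both must hold, so the binding constraint is the Island fleet's: δ ≥ 11/17.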